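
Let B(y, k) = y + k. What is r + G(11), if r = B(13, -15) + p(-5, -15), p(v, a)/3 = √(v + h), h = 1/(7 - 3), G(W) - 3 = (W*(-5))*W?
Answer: -604 + 3*I*√19/2 ≈ -604.0 + 6.5383*I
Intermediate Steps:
B(y, k) = k + y
G(W) = 3 - 5*W² (G(W) = 3 + (W*(-5))*W = 3 + (-5*W)*W = 3 - 5*W²)
h = ¼ (h = 1/4 = ¼ ≈ 0.25000)
p(v, a) = 3*√(¼ + v) (p(v, a) = 3*√(v + ¼) = 3*√(¼ + v))
r = -2 + 3*I*√19/2 (r = (-15 + 13) + 3*√(1 + 4*(-5))/2 = -2 + 3*√(1 - 20)/2 = -2 + 3*√(-19)/2 = -2 + 3*(I*√19)/2 = -2 + 3*I*√19/2 ≈ -2.0 + 6.5383*I)
r + G(11) = (-2 + 3*I*√19/2) + (3 - 5*11²) = (-2 + 3*I*√19/2) + (3 - 5*121) = (-2 + 3*I*√19/2) + (3 - 605) = (-2 + 3*I*√19/2) - 602 = -604 + 3*I*√19/2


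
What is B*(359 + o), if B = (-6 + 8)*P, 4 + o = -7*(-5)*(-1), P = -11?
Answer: -7040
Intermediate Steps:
o = -39 (o = -4 - 7*(-5)*(-1) = -4 + 35*(-1) = -4 - 35 = -39)
B = -22 (B = (-6 + 8)*(-11) = 2*(-11) = -22)
B*(359 + o) = -22*(359 - 39) = -22*320 = -7040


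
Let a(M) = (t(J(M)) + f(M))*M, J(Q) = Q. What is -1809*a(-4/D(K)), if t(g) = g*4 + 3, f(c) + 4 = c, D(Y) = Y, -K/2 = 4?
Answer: -5427/4 ≈ -1356.8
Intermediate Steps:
K = -8 (K = -2*4 = -8)
f(c) = -4 + c
t(g) = 3 + 4*g (t(g) = 4*g + 3 = 3 + 4*g)
a(M) = M*(-1 + 5*M) (a(M) = ((3 + 4*M) + (-4 + M))*M = (-1 + 5*M)*M = M*(-1 + 5*M))
-1809*a(-4/D(K)) = -1809*(-4/(-8))*(-1 + 5*(-4/(-8))) = -1809*(-4*(-⅛))*(-1 + 5*(-4*(-⅛))) = -1809*(-1 + 5*(½))/2 = -1809*(-1 + 5/2)/2 = -1809*3/(2*2) = -1809*¾ = -5427/4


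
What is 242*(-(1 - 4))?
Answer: 726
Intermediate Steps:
242*(-(1 - 4)) = 242*(-1*(-3)) = 242*3 = 726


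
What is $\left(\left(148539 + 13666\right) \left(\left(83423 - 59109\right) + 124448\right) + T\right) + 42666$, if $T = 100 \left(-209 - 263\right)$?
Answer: $24129935676$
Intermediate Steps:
$T = -47200$ ($T = 100 \left(-472\right) = -47200$)
$\left(\left(148539 + 13666\right) \left(\left(83423 - 59109\right) + 124448\right) + T\right) + 42666 = \left(\left(148539 + 13666\right) \left(\left(83423 - 59109\right) + 124448\right) - 47200\right) + 42666 = \left(162205 \left(24314 + 124448\right) - 47200\right) + 42666 = \left(162205 \cdot 148762 - 47200\right) + 42666 = \left(24129940210 - 47200\right) + 42666 = 24129893010 + 42666 = 24129935676$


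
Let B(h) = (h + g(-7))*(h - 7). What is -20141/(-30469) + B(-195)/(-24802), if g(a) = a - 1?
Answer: -374937366/377846069 ≈ -0.99230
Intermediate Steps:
g(a) = -1 + a
B(h) = (-8 + h)*(-7 + h) (B(h) = (h + (-1 - 7))*(h - 7) = (h - 8)*(-7 + h) = (-8 + h)*(-7 + h))
-20141/(-30469) + B(-195)/(-24802) = -20141/(-30469) + (56 + (-195)² - 15*(-195))/(-24802) = -20141*(-1/30469) + (56 + 38025 + 2925)*(-1/24802) = 20141/30469 + 41006*(-1/24802) = 20141/30469 - 20503/12401 = -374937366/377846069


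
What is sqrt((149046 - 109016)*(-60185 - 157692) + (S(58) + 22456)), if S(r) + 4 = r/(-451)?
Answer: 8*I*sqrt(27718451755269)/451 ≈ 93390.0*I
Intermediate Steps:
S(r) = -4 - r/451 (S(r) = -4 + r/(-451) = -4 + r*(-1/451) = -4 - r/451)
sqrt((149046 - 109016)*(-60185 - 157692) + (S(58) + 22456)) = sqrt((149046 - 109016)*(-60185 - 157692) + ((-4 - 1/451*58) + 22456)) = sqrt(40030*(-217877) + ((-4 - 58/451) + 22456)) = sqrt(-8721616310 + (-1862/451 + 22456)) = sqrt(-8721616310 + 10125794/451) = sqrt(-3933438830016/451) = 8*I*sqrt(27718451755269)/451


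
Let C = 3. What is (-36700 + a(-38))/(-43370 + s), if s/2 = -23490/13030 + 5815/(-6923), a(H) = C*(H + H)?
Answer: 166557632416/195637046337 ≈ 0.85136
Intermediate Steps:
a(H) = 6*H (a(H) = 3*(H + H) = 3*(2*H) = 6*H)
s = -47678144/9020669 (s = 2*(-23490/13030 + 5815/(-6923)) = 2*(-23490*1/13030 + 5815*(-1/6923)) = 2*(-2349/1303 - 5815/6923) = 2*(-23839072/9020669) = -47678144/9020669 ≈ -5.2854)
(-36700 + a(-38))/(-43370 + s) = (-36700 + 6*(-38))/(-43370 - 47678144/9020669) = (-36700 - 228)/(-391274092674/9020669) = -36928*(-9020669/391274092674) = 166557632416/195637046337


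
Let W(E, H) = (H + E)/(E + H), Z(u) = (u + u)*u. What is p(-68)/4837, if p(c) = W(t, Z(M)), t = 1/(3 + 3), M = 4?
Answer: 1/4837 ≈ 0.00020674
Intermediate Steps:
Z(u) = 2*u² (Z(u) = (2*u)*u = 2*u²)
t = ⅙ (t = 1/6 = ⅙ ≈ 0.16667)
W(E, H) = 1 (W(E, H) = (E + H)/(E + H) = 1)
p(c) = 1
p(-68)/4837 = 1/4837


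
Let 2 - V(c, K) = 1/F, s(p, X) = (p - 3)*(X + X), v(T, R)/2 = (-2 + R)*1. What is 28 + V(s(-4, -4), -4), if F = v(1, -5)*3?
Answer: 1261/42 ≈ 30.024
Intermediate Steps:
v(T, R) = -4 + 2*R (v(T, R) = 2*((-2 + R)*1) = 2*(-2 + R) = -4 + 2*R)
s(p, X) = 2*X*(-3 + p) (s(p, X) = (-3 + p)*(2*X) = 2*X*(-3 + p))
F = -42 (F = (-4 + 2*(-5))*3 = (-4 - 10)*3 = -14*3 = -42)
V(c, K) = 85/42 (V(c, K) = 2 - 1/(-42) = 2 - 1*(-1/42) = 2 + 1/42 = 85/42)
28 + V(s(-4, -4), -4) = 28 + 85/42 = 1261/42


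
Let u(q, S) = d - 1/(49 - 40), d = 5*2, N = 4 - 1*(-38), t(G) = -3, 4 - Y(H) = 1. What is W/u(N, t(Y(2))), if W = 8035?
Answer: 72315/89 ≈ 812.53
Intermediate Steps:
Y(H) = 3 (Y(H) = 4 - 1*1 = 4 - 1 = 3)
N = 42 (N = 4 + 38 = 42)
d = 10
u(q, S) = 89/9 (u(q, S) = 10 - 1/(49 - 40) = 10 - 1/9 = 89/9)
W/u(N, t(Y(2))) = 8035/(89/9) = 8035*(9/89) = 72315/89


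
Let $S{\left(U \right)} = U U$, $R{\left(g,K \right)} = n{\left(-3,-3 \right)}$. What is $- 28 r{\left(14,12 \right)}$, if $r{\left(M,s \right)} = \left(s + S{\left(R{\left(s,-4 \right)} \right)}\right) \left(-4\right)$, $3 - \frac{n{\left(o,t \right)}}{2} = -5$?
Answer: $30016$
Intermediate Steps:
$n{\left(o,t \right)} = 16$ ($n{\left(o,t \right)} = 6 - -10 = 6 + 10 = 16$)
$R{\left(g,K \right)} = 16$
$S{\left(U \right)} = U^{2}$
$r{\left(M,s \right)} = -1024 - 4 s$ ($r{\left(M,s \right)} = \left(s + 16^{2}\right) \left(-4\right) = \left(s + 256\right) \left(-4\right) = \left(256 + s\right) \left(-4\right) = -1024 - 4 s$)
$- 28 r{\left(14,12 \right)} = - 28 \left(-1024 - 48\right) = \left(-28\right) \left(-1072\right) = 30016$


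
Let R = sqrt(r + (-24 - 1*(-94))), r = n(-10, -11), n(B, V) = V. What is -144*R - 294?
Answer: -294 - 144*sqrt(59) ≈ -1400.1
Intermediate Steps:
r = -11
R = sqrt(59) (R = sqrt(-11 + (-24 - 1*(-94))) = sqrt(-11 + (-24 + 94)) = sqrt(-11 + 70) = sqrt(59) ≈ 7.6811)
-144*R - 294 = -144*sqrt(59) - 294 = -294 - 144*sqrt(59)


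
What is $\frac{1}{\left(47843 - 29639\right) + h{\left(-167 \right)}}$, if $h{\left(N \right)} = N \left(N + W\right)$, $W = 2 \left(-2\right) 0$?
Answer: $\frac{1}{46093} \approx 2.1695 \cdot 10^{-5}$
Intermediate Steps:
$W = 0$ ($W = \left(-4\right) 0 = 0$)
$h{\left(N \right)} = N^{2}$ ($h{\left(N \right)} = N \left(N + 0\right) = N N = N^{2}$)
$\frac{1}{\left(47843 - 29639\right) + h{\left(-167 \right)}} = \frac{1}{\left(47843 - 29639\right) + \left(-167\right)^{2}} = \frac{1}{18204 + 27889} = \frac{1}{46093}$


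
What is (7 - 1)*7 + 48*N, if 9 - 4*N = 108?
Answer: -1146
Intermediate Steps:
N = -99/4 (N = 9/4 - ¼*108 = 9/4 - 27 = -99/4 ≈ -24.750)
(7 - 1)*7 + 48*N = (7 - 1)*7 + 48*(-99/4) = 6*7 - 1188 = 42 - 1188 = -1146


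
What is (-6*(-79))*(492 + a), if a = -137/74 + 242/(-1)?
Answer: 4352031/37 ≈ 1.1762e+5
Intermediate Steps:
a = -18045/74 (a = -137*1/74 + 242*(-1) = -137/74 - 242 = -18045/74 ≈ -243.85)
(-6*(-79))*(492 + a) = (-6*(-79))*(492 - 18045/74) = 474*(18363/74) = 4352031/37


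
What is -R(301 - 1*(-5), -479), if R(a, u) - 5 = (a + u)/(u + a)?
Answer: -6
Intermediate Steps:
R(a, u) = 6 (R(a, u) = 5 + (a + u)/(u + a) = 5 + (a + u)/(a + u) = 5 + 1 = 6)
-R(301 - 1*(-5), -479) = -1*6 = -6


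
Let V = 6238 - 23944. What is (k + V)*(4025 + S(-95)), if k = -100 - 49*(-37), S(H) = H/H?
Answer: -64387818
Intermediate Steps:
S(H) = 1
V = -17706
k = 1713 (k = -100 + 1813 = 1713)
(k + V)*(4025 + S(-95)) = (1713 - 17706)*(4025 + 1) = -15993*4026 = -64387818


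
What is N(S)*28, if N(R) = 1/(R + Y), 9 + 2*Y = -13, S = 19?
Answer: 7/2 ≈ 3.5000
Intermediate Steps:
Y = -11 (Y = -9/2 + (½)*(-13) = -9/2 - 13/2 = -11)
N(R) = 1/(-11 + R) (N(R) = 1/(R - 11) = 1/(-11 + R))
N(S)*28 = 28/(-11 + 19) = 28/8 = (⅛)*28 = 7/2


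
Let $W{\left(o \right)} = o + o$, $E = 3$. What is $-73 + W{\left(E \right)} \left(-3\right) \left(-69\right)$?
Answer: $1169$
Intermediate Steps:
$W{\left(o \right)} = 2 o$
$-73 + W{\left(E \right)} \left(-3\right) \left(-69\right) = -73 + 2 \cdot 3 \left(-3\right) \left(-69\right) = -73 + 6 \left(-3\right) \left(-69\right) = -73 - -1242 = -73 + 1242 = 1169$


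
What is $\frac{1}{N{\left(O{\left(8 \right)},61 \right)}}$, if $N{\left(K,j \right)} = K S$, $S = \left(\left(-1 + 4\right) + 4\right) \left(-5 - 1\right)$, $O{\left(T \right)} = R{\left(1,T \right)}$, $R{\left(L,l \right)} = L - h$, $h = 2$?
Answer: $\frac{1}{42} \approx 0.02381$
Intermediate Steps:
$R{\left(L,l \right)} = -2 + L$ ($R{\left(L,l \right)} = L - 2 = -2 + L$)
$O{\left(T \right)} = -1$ ($O{\left(T \right)} = -2 + 1 = -1$)
$S = -42$ ($S = \left(3 + 4\right) \left(-6\right) = 7 \left(-6\right) = -42$)
$N{\left(K,j \right)} = - 42 K$ ($N{\left(K,j \right)} = K \left(-42\right) = - 42 K$)
$\frac{1}{N{\left(O{\left(8 \right)},61 \right)}} = \frac{1}{\left(-42\right) \left(-1\right)} = \frac{1}{42}$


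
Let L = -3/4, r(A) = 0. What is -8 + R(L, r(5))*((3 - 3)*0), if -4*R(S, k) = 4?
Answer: -8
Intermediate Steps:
L = -¾ (L = -3*¼ = -¾ ≈ -0.75000)
R(S, k) = -1 (R(S, k) = -¼*4 = -1)
-8 + R(L, r(5))*((3 - 3)*0) = -8 - (3 - 3)*0 = -8 - 0*0 = -8 - 1*0 = -8 + 0 = -8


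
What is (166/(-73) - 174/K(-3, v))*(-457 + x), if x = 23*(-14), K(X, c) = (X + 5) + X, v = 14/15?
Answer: -9765544/73 ≈ -1.3377e+5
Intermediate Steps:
v = 14/15 (v = 14*(1/15) = 14/15 ≈ 0.93333)
K(X, c) = 5 + 2*X (K(X, c) = (5 + X) + X = 5 + 2*X)
x = -322
(166/(-73) - 174/K(-3, v))*(-457 + x) = (166/(-73) - 174/(5 + 2*(-3)))*(-457 - 322) = (166*(-1/73) - 174/(5 - 6))*(-779) = (-166/73 - 174/(-1))*(-779) = (-166/73 - 174*(-1))*(-779) = (-166/73 + 174)*(-779) = (12536/73)*(-779) = -9765544/73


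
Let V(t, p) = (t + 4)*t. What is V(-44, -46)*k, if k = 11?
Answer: 19360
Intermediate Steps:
V(t, p) = t*(4 + t) (V(t, p) = (4 + t)*t = t*(4 + t))
V(-44, -46)*k = -44*(4 - 44)*11 = -44*(-40)*11 = 1760*11 = 19360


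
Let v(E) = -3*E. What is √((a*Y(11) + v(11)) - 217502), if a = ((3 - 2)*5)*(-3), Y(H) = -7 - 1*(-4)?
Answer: I*√217490 ≈ 466.36*I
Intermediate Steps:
Y(H) = -3 (Y(H) = -7 + 4 = -3)
a = -15 (a = (1*5)*(-3) = 5*(-3) = -15)
√((a*Y(11) + v(11)) - 217502) = √((-15*(-3) - 3*11) - 217502) = √((45 - 33) - 217502) = √(12 - 217502) = √(-217490) = I*√217490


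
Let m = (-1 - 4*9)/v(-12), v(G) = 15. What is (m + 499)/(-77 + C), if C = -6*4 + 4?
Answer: -7448/1455 ≈ -5.1189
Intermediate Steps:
C = -20 (C = -24 + 4 = -20)
m = -37/15 (m = (-1 - 4*9)/15 = (-1 - 36)*(1/15) = -37*1/15 = -37/15 ≈ -2.4667)
(m + 499)/(-77 + C) = (-37/15 + 499)/(-77 - 20) = (7448/15)/(-97) = (7448/15)*(-1/97) = -7448/1455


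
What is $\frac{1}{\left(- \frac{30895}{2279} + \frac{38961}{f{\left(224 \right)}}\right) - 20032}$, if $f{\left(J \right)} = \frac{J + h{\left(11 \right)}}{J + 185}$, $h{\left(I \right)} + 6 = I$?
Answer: $\frac{521891}{25854381204} \approx 2.0186 \cdot 10^{-5}$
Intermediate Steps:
$h{\left(I \right)} = -6 + I$
$f{\left(J \right)} = \frac{5 + J}{185 + J}$ ($f{\left(J \right)} = \frac{J + \left(-6 + 11\right)}{J + 185} = \frac{J + 5}{185 + J} = \frac{5 + J}{185 + J}$)
$\frac{1}{\left(- \frac{30895}{2279} + \frac{38961}{f{\left(224 \right)}}\right) - 20032} = \frac{1}{\left(- \frac{30895}{2279} + \frac{38961}{\frac{1}{185 + 224} \left(5 + 224\right)}\right) - 20032} = \frac{1}{\left(\left(-30895\right) \frac{1}{2279} + \frac{38961}{\frac{1}{409} \cdot 229}\right) - 20032} = \frac{1}{\left(- \frac{30895}{2279} + \frac{38961}{\frac{1}{409} \cdot 229}\right) - 20032} = \frac{1}{\left(- \frac{30895}{2279} + \frac{38961}{\frac{229}{409}}\right) - 20032} = \frac{1}{\left(- \frac{30895}{2279} + 38961 \cdot \frac{409}{229}\right) - 20032} = \frac{1}{\left(- \frac{30895}{2279} + \frac{15935049}{229}\right) - 20032} = \frac{1}{\frac{36308901716}{521891} - 20032} = \frac{1}{\frac{25854381204}{521891}} = \frac{521891}{25854381204}$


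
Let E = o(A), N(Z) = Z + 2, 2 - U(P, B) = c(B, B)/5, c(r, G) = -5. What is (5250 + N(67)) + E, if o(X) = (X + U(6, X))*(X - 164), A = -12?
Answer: 6903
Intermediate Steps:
U(P, B) = 3 (U(P, B) = 2 - (-5)/5 = 2 - 1*(-1) = 2 + 1 = 3)
o(X) = (-164 + X)*(3 + X) (o(X) = (X + 3)*(X - 164) = (3 + X)*(-164 + X) = (-164 + X)*(3 + X))
N(Z) = 2 + Z
E = 1584 (E = -492 + (-12)**2 - 161*(-12) = -492 + 144 + 1932 = 1584)
(5250 + N(67)) + E = (5250 + (2 + 67)) + 1584 = (5250 + 69) + 1584 = 5319 + 1584 = 6903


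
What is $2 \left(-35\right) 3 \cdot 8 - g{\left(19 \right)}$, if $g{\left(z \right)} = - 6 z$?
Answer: $-1566$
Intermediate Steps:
$2 \left(-35\right) 3 \cdot 8 - g{\left(19 \right)} = 2 \left(-35\right) 3 \cdot 8 - \left(-6\right) 19 = \left(-70\right) 24 - -114 = -1680 + 114 = -1566$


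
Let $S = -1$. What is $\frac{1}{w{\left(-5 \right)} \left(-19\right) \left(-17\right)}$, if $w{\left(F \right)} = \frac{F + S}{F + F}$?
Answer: $\frac{5}{969} \approx 0.00516$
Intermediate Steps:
$w{\left(F \right)} = \frac{-1 + F}{2 F}$ ($w{\left(F \right)} = \frac{F - 1}{F + F} = \frac{-1 + F}{2 F}$)
$\frac{1}{w{\left(-5 \right)} \left(-19\right) \left(-17\right)} = \frac{1}{\frac{-1 - 5}{2 \left(-5\right)} \left(-19\right) \left(-17\right)} = \frac{1}{\frac{1}{2} \left(- \frac{1}{5}\right) \left(-6\right) \left(-19\right) \left(-17\right)} = \frac{1}{\frac{3}{5} \left(-19\right) \left(-17\right)} = \frac{1}{\left(- \frac{57}{5}\right) \left(-17\right)} = \frac{1}{\frac{969}{5}} = \frac{5}{969}$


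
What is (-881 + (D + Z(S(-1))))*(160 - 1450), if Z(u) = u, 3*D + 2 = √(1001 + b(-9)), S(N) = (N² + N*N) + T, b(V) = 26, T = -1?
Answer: 1136060 - 430*√1027 ≈ 1.1223e+6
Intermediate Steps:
S(N) = -1 + 2*N² (S(N) = (N² + N*N) - 1 = (N² + N²) - 1 = 2*N² - 1 = -1 + 2*N²)
D = -⅔ + √1027/3 (D = -⅔ + √(1001 + 26)/3 = -⅔ + √1027/3 ≈ 10.016)
(-881 + (D + Z(S(-1))))*(160 - 1450) = (-881 + ((-⅔ + √1027/3) + (-1 + 2*(-1)²)))*(160 - 1450) = (-881 + ((-⅔ + √1027/3) + (-1 + 2*1)))*(-1290) = (-881 + ((-⅔ + √1027/3) + (-1 + 2)))*(-1290) = (-881 + ((-⅔ + √1027/3) + 1))*(-1290) = (-881 + (⅓ + √1027/3))*(-1290) = (-2642/3 + √1027/3)*(-1290) = 1136060 - 430*√1027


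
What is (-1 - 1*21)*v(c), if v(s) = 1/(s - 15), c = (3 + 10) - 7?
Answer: 22/9 ≈ 2.4444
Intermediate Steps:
c = 6 (c = 13 - 7 = 6)
v(s) = 1/(-15 + s)
(-1 - 1*21)*v(c) = (-1 - 1*21)/(-15 + 6) = (-1 - 21)/(-9) = -22*(-⅑) = 22/9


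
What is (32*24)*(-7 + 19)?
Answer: 9216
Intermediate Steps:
(32*24)*(-7 + 19) = 768*12 = 9216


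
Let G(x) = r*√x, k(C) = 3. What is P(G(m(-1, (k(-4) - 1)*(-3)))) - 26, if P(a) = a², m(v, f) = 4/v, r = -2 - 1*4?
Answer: -170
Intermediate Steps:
r = -6 (r = -2 - 4 = -6)
G(x) = -6*√x
P(G(m(-1, (k(-4) - 1)*(-3)))) - 26 = (-6*2*I)² - 26 = (-12*I)² - 26 = -144 - 26 = -170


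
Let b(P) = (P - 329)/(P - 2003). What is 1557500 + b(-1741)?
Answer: 323960115/208 ≈ 1.5575e+6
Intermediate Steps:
b(P) = (-329 + P)/(-2003 + P)
1557500 + b(-1741) = 1557500 + (-329 - 1741)/(-2003 - 1741) = 1557500 - 2070/(-3744) = 1557500 - 1/3744*(-2070) = 1557500 + 115/208 = 323960115/208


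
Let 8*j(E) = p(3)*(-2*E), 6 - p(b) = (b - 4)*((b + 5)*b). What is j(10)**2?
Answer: 5625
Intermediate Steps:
p(b) = 6 - b*(-4 + b)*(5 + b) (p(b) = 6 - (b - 4)*(b + 5)*b = 6 - (-4 + b)*(5 + b)*b = 6 - (-4 + b)*b*(5 + b) = 6 - b*(-4 + b)*(5 + b))
j(E) = -15*E/2 (j(E) = ((6 - 1*3**2 - 1*3**3 + 20*3)*(-2*E))/8 = ((6 - 1*9 - 1*27 + 60)*(-2*E))/8 = ((6 - 9 - 27 + 60)*(-2*E))/8 = (30*(-2*E))/8 = (-60*E)/8 = -15*E/2)
j(10)**2 = (-15/2*10)**2 = (-75)**2 = 5625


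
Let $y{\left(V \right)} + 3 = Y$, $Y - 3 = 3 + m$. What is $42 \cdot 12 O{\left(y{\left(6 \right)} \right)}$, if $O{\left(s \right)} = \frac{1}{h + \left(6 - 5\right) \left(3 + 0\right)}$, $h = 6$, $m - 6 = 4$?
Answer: $56$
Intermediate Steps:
$m = 10$ ($m = 6 + 4 = 10$)
$Y = 16$ ($Y = 3 + \left(3 + 10\right) = 3 + 13 = 16$)
$y{\left(V \right)} = 13$ ($y{\left(V \right)} = -3 + 16 = 13$)
$O{\left(s \right)} = \frac{1}{9}$ ($O{\left(s \right)} = \frac{1}{6 + \left(6 - 5\right) \left(3 + 0\right)} = \frac{1}{6 + 1 \cdot 3} = \frac{1}{6 + 3} = \frac{1}{9}$)
$42 \cdot 12 O{\left(y{\left(6 \right)} \right)} = 42 \cdot 12 \cdot \frac{1}{9} = 504 \cdot \frac{1}{9} = 56$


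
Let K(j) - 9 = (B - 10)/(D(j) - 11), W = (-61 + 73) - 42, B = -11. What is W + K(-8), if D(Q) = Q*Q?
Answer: -1134/53 ≈ -21.396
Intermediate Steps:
W = -30 (W = 12 - 42 = -30)
D(Q) = Q²
K(j) = 9 - 21/(-11 + j²) (K(j) = 9 + (-11 - 10)/(j² - 11) = 9 - 21/(-11 + j²))
W + K(-8) = -30 + 3*(-40 + 3*(-8)²)/(-11 + (-8)²) = -30 + 3*(-40 + 3*64)/(-11 + 64) = -30 + 3*(-40 + 192)/53 = -30 + 3*(1/53)*152 = -30 + 456/53 = -1134/53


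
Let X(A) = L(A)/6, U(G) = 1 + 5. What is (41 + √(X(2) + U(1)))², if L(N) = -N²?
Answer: 5059/3 + 328*√3/3 ≈ 1875.7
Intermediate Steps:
U(G) = 6
X(A) = -A²/6
(41 + √(X(2) + U(1)))² = (41 + √(-⅙*2² + 6))² = (41 + √(-⅙*4 + 6))² = (41 + √(-⅔ + 6))² = (41 + √(16/3))² = (41 + 4*√3/3)²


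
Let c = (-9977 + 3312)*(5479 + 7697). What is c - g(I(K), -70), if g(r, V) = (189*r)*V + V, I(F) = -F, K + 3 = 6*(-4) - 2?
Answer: -87434300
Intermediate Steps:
K = -29 (K = -3 + (6*(-4) - 2) = -3 + (-24 - 2) = -3 - 26 = -29)
g(r, V) = V + 189*V*r (g(r, V) = 189*V*r + V = V + 189*V*r)
c = -87818040 (c = -6665*13176 = -87818040)
c - g(I(K), -70) = -87818040 - (-70)*(1 + 189*(-1*(-29))) = -87818040 - (-70)*(1 + 189*29) = -87818040 - (-70)*(1 + 5481) = -87818040 - (-70)*5482 = -87818040 - 1*(-383740) = -87818040 + 383740 = -87434300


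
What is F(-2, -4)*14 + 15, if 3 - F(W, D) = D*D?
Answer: -167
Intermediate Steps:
F(W, D) = 3 - D² (F(W, D) = 3 - D*D = 3 - D²)
F(-2, -4)*14 + 15 = (3 - 1*(-4)²)*14 + 15 = (3 - 1*16)*14 + 15 = (3 - 16)*14 + 15 = -13*14 + 15 = -182 + 15 = -167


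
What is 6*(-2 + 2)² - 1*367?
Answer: -367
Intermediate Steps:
6*(-2 + 2)² - 1*367 = 6*0² - 367 = 6*0 - 367 = 0 - 367 = -367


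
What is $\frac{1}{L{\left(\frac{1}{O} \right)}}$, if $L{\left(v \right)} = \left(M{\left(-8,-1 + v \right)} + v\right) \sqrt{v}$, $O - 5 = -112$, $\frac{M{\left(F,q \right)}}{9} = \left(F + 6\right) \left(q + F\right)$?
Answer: $- \frac{107 i \sqrt{107}}{17351} \approx - 0.06379 i$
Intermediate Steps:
$M{\left(F,q \right)} = 9 \left(6 + F\right) \left(F + q\right)$ ($M{\left(F,q \right)} = 9 \left(F + 6\right) \left(q + F\right) = 9 \left(6 + F\right) \left(F + q\right)$)
$O = -107$ ($O = 5 - 112 = -107$)
$L{\left(v \right)} = \sqrt{v} \left(162 - 17 v\right)$ ($L{\left(v \right)} = \left(\left(9 \left(-8\right)^{2} + 54 \left(-8\right) + 54 \left(-1 + v\right) + 9 \left(-8\right) \left(-1 + v\right)\right) + v\right) \sqrt{v} = \left(\left(9 \cdot 64 - 432 + \left(-54 + 54 v\right) - \left(-72 + 72 v\right)\right) + v\right) \sqrt{v} = \left(\left(576 - 432 + \left(-54 + 54 v\right) - \left(-72 + 72 v\right)\right) + v\right) \sqrt{v} = \left(\left(162 - 18 v\right) + v\right) \sqrt{v} = \left(162 - 17 v\right) \sqrt{v} = \sqrt{v} \left(162 - 17 v\right)$)
$\frac{1}{L{\left(\frac{1}{O} \right)}} = \frac{1}{\sqrt{\frac{1}{-107}} \left(162 - \frac{17}{-107}\right)} = \frac{1}{\sqrt{- \frac{1}{107}} \left(162 - - \frac{17}{107}\right)} = \frac{1}{\frac{i \sqrt{107}}{107} \left(162 + \frac{17}{107}\right)} = \frac{1}{\frac{i \sqrt{107}}{107} \cdot \frac{17351}{107}} = \frac{1}{\frac{17351}{11449} i \sqrt{107}} = - \frac{107 i \sqrt{107}}{17351}$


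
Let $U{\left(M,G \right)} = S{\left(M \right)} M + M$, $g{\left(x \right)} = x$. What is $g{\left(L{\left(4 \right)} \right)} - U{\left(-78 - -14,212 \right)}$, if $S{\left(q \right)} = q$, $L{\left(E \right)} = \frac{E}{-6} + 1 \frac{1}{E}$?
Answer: $- \frac{48389}{12} \approx -4032.4$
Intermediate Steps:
$L{\left(E \right)} = \frac{1}{E} - \frac{E}{6}$ ($L{\left(E \right)} = E \left(- \frac{1}{6}\right) + \frac{1}{E} = - \frac{E}{6} + \frac{1}{E} = \frac{1}{E} - \frac{E}{6}$)
$U{\left(M,G \right)} = M + M^{2}$ ($U{\left(M,G \right)} = M M + M = M^{2} + M = M + M^{2}$)
$g{\left(L{\left(4 \right)} \right)} - U{\left(-78 - -14,212 \right)} = \left(\frac{1}{4} - \frac{2}{3}\right) - \left(-78 - -14\right) \left(1 - 64\right) = \left(\frac{1}{4} - \frac{2}{3}\right) - \left(-78 + 14\right) \left(1 + \left(-78 + 14\right)\right) = - \frac{5}{12} - - 64 \left(1 - 64\right) = - \frac{5}{12} - \left(-64\right) \left(-63\right) = - \frac{5}{12} - 4032 = - \frac{48389}{12}$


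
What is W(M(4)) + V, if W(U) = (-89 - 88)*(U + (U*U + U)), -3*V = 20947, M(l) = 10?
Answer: -84667/3 ≈ -28222.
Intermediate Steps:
V = -20947/3 (V = -⅓*20947 = -20947/3 ≈ -6982.3)
W(U) = -354*U - 177*U² (W(U) = -177*(U + (U² + U)) = -177*(U + (U + U²)) = -177*(U² + 2*U) = -354*U - 177*U²)
W(M(4)) + V = -177*10*(2 + 10) - 20947/3 = -177*10*12 - 20947/3 = -21240 - 20947/3 = -84667/3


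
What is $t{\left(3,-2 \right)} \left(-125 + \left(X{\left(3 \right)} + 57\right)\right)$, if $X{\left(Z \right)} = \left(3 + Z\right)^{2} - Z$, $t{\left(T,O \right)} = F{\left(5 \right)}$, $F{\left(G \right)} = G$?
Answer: $-175$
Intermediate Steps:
$t{\left(T,O \right)} = 5$
$t{\left(3,-2 \right)} \left(-125 + \left(X{\left(3 \right)} + 57\right)\right) = 5 \left(-125 + \left(\left(\left(3 + 3\right)^{2} - 3\right) + 57\right)\right) = 5 \left(-125 + \left(\left(6^{2} - 3\right) + 57\right)\right) = 5 \left(-125 + \left(\left(36 - 3\right) + 57\right)\right) = 5 \left(-125 + \left(33 + 57\right)\right) = 5 \left(-125 + 90\right) = 5 \left(-35\right) = -175$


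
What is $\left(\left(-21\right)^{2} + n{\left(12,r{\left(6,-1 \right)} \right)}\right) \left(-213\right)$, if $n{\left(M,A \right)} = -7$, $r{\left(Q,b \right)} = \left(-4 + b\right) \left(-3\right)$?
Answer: $-92442$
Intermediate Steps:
$r{\left(Q,b \right)} = 12 - 3 b$
$\left(\left(-21\right)^{2} + n{\left(12,r{\left(6,-1 \right)} \right)}\right) \left(-213\right) = \left(\left(-21\right)^{2} - 7\right) \left(-213\right) = \left(441 - 7\right) \left(-213\right) = 434 \left(-213\right) = -92442$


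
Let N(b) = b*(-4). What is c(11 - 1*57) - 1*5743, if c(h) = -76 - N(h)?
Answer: -6003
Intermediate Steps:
N(b) = -4*b
c(h) = -76 + 4*h (c(h) = -76 - (-4)*h = -76 + 4*h)
c(11 - 1*57) - 1*5743 = (-76 + 4*(11 - 1*57)) - 1*5743 = (-76 + 4*(11 - 57)) - 5743 = (-76 + 4*(-46)) - 5743 = (-76 - 184) - 5743 = -260 - 5743 = -6003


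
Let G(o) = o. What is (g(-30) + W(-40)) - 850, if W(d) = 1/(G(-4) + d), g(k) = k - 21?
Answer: -39645/44 ≈ -901.02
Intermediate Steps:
g(k) = -21 + k
W(d) = 1/(-4 + d)
(g(-30) + W(-40)) - 850 = ((-21 - 30) + 1/(-4 - 40)) - 850 = (-51 + 1/(-44)) - 850 = (-51 - 1/44) - 850 = -2245/44 - 850 = -39645/44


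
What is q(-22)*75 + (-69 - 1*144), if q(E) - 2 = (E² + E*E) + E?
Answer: 70887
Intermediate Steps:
q(E) = 2 + E + 2*E² (q(E) = 2 + ((E² + E*E) + E) = 2 + ((E² + E²) + E) = 2 + (2*E² + E) = 2 + (E + 2*E²) = 2 + E + 2*E²)
q(-22)*75 + (-69 - 1*144) = (2 - 22 + 2*(-22)²)*75 + (-69 - 1*144) = (2 - 22 + 2*484)*75 + (-69 - 144) = (2 - 22 + 968)*75 - 213 = 948*75 - 213 = 71100 - 213 = 70887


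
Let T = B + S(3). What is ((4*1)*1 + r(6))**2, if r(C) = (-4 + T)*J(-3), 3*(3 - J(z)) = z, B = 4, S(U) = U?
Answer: 256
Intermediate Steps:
J(z) = 3 - z/3
T = 7 (T = 4 + 3 = 7)
r(C) = 12 (r(C) = (-4 + 7)*(3 - 1/3*(-3)) = 3*(3 + 1) = 3*4 = 12)
((4*1)*1 + r(6))**2 = ((4*1)*1 + 12)**2 = (4*1 + 12)**2 = (4 + 12)**2 = 16**2 = 256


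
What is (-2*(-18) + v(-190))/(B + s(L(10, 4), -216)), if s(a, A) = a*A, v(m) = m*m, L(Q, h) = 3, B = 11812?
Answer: 9034/2791 ≈ 3.2368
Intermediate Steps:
v(m) = m²
s(a, A) = A*a
(-2*(-18) + v(-190))/(B + s(L(10, 4), -216)) = (-2*(-18) + (-190)²)/(11812 - 216*3) = (36 + 36100)/(11812 - 648) = 36136/11164 = 36136*(1/11164) = 9034/2791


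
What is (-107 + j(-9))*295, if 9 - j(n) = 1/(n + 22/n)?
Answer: -2975075/103 ≈ -28884.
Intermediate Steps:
j(n) = 9 - 1/(n + 22/n)
(-107 + j(-9))*295 = (-107 + (198 - 1*(-9) + 9*(-9)²)/(22 + (-9)²))*295 = (-107 + (198 + 9 + 9*81)/(22 + 81))*295 = (-107 + (198 + 9 + 729)/103)*295 = (-107 + (1/103)*936)*295 = (-107 + 936/103)*295 = -10085/103*295 = -2975075/103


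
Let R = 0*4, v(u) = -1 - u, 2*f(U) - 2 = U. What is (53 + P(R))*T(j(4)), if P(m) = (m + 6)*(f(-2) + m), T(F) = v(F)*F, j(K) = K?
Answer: -1060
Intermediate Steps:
f(U) = 1 + U/2
T(F) = F*(-1 - F) (T(F) = (-1 - F)*F = F*(-1 - F))
R = 0
P(m) = m*(6 + m) (P(m) = (m + 6)*((1 + (½)*(-2)) + m) = (6 + m)*((1 - 1) + m) = (6 + m)*(0 + m) = (6 + m)*m = m*(6 + m))
(53 + P(R))*T(j(4)) = (53 + 0*(6 + 0))*(-1*4*(1 + 4)) = (53 + 0*6)*(-1*4*5) = (53 + 0)*(-20) = 53*(-20) = -1060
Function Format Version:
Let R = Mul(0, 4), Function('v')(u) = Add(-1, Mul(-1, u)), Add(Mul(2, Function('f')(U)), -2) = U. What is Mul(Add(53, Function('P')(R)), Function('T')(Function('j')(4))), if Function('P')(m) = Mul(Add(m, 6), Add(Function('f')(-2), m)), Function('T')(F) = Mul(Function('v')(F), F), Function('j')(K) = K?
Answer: -1060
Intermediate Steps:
Function('f')(U) = Add(1, Mul(Rational(1, 2), U))
Function('T')(F) = Mul(F, Add(-1, Mul(-1, F))) (Function('T')(F) = Mul(Add(-1, Mul(-1, F)), F) = Mul(F, Add(-1, Mul(-1, F))))
R = 0
Function('P')(m) = Mul(m, Add(6, m)) (Function('P')(m) = Mul(Add(m, 6), Add(Add(1, Mul(Rational(1, 2), -2)), m)) = Mul(Add(6, m), Add(Add(1, -1), m)) = Mul(Add(6, m), Add(0, m)) = Mul(Add(6, m), m) = Mul(m, Add(6, m)))
Mul(Add(53, Function('P')(R)), Function('T')(Function('j')(4))) = Mul(Add(53, Mul(0, Add(6, 0))), Mul(-1, 4, Add(1, 4))) = Mul(Add(53, Mul(0, 6)), Mul(-1, 4, 5)) = Mul(Add(53, 0), -20) = Mul(53, -20) = -1060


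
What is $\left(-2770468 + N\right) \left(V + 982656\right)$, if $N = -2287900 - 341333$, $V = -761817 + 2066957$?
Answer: $-12353414348996$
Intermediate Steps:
$V = 1305140$
$N = -2629233$
$\left(-2770468 + N\right) \left(V + 982656\right) = \left(-2770468 - 2629233\right) \left(1305140 + 982656\right) = \left(-5399701\right) 2287796 = -12353414348996$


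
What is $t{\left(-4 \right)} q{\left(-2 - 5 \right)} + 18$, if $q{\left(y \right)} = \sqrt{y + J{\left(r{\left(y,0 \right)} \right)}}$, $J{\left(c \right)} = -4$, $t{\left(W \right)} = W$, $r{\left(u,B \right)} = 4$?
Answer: $18 - 4 i \sqrt{11} \approx 18.0 - 13.266 i$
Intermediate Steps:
$q{\left(y \right)} = \sqrt{-4 + y}$ ($q{\left(y \right)} = \sqrt{y - 4} = \sqrt{-4 + y}$)
$t{\left(-4 \right)} q{\left(-2 - 5 \right)} + 18 = - 4 \sqrt{-4 - 7} + 18 = - 4 \sqrt{-11} + 18 = - 4 i \sqrt{11} + 18 = 18 - 4 i \sqrt{11}$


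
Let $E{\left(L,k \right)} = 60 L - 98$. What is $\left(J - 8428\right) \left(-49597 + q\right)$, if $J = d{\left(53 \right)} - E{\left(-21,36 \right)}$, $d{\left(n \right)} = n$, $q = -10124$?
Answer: $419062257$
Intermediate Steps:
$E{\left(L,k \right)} = -98 + 60 L$
$J = 1411$ ($J = 53 - \left(-98 + 60 \left(-21\right)\right) = 53 - \left(-98 - 1260\right) = 53 - -1358 = 53 + 1358 = 1411$)
$\left(J - 8428\right) \left(-49597 + q\right) = \left(1411 - 8428\right) \left(-49597 - 10124\right) = \left(-7017\right) \left(-59721\right) = 419062257$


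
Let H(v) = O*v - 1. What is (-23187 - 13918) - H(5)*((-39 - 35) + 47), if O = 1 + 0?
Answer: -36997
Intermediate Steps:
O = 1
H(v) = -1 + v (H(v) = 1*v - 1 = v - 1 = -1 + v)
(-23187 - 13918) - H(5)*((-39 - 35) + 47) = (-23187 - 13918) - (-1 + 5)*((-39 - 35) + 47) = -37105 - 4*(-74 + 47) = -37105 - 4*(-27) = -37105 - 1*(-108) = -37105 + 108 = -36997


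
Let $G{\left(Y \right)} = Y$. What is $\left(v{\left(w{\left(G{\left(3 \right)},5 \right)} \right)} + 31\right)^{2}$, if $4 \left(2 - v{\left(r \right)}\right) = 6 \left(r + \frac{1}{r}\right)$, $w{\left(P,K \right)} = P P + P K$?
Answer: $\frac{2401}{256} \approx 9.3789$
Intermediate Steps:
$w{\left(P,K \right)} = P^{2} + K P$
$v{\left(r \right)} = 2 - \frac{3 r}{2} - \frac{3}{2 r}$ ($v{\left(r \right)} = 2 - \frac{6 \left(r + \frac{1}{r}\right)}{4} = 2 - \frac{6 r + \frac{6}{r}}{4} = 2 - \left(\frac{3 r}{2} + \frac{3}{2 r}\right) = 2 - \frac{3 r}{2} - \frac{3}{2 r}$)
$\left(v{\left(w{\left(G{\left(3 \right)},5 \right)} \right)} + 31\right)^{2} = \left(\left(2 - \frac{3 \cdot 3 \left(5 + 3\right)}{2} - \frac{3}{2 \cdot 3 \left(5 + 3\right)}\right) + 31\right)^{2} = \left(\left(2 - \frac{3 \cdot 3 \cdot 8}{2} - \frac{3}{2 \cdot 3 \cdot 8}\right) + 31\right)^{2} = \left(\left(2 - 36 - \frac{3}{2 \cdot 24}\right) + 31\right)^{2} = \left(\left(2 - 36 - \frac{1}{16}\right) + 31\right)^{2} = \left(- \frac{545}{16} + 31\right)^{2} = \left(- \frac{49}{16}\right)^{2} = \frac{2401}{256}$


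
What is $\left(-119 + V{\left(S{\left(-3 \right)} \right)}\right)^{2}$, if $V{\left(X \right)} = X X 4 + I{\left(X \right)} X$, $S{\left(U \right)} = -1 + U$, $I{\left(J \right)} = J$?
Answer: $1521$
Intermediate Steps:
$V{\left(X \right)} = 5 X^{2}$ ($V{\left(X \right)} = X X 4 + X X = X^{2} \cdot 4 + X^{2} = 4 X^{2} + X^{2} = 5 X^{2}$)
$\left(-119 + V{\left(S{\left(-3 \right)} \right)}\right)^{2} = \left(-119 + 5 \left(-1 - 3\right)^{2}\right)^{2} = \left(-119 + 5 \left(-4\right)^{2}\right)^{2} = \left(-119 + 5 \cdot 16\right)^{2} = \left(-119 + 80\right)^{2} = \left(-39\right)^{2} = 1521$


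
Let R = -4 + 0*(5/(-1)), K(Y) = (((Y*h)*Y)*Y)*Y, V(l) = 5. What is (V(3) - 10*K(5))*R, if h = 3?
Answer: 74980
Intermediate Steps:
K(Y) = 3*Y**4 (K(Y) = (((Y*3)*Y)*Y)*Y = (((3*Y)*Y)*Y)*Y = ((3*Y**2)*Y)*Y = (3*Y**3)*Y = 3*Y**4)
R = -4 (R = -4 + 0*(5*(-1)) = -4 + 0*(-5) = -4 + 0 = -4)
(V(3) - 10*K(5))*R = (5 - 30*5**4)*(-4) = (5 - 30*625)*(-4) = (5 - 10*1875)*(-4) = (5 - 18750)*(-4) = -18745*(-4) = 74980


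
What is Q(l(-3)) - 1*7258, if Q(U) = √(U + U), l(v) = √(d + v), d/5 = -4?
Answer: -7258 + 23^(¼)*(1 + I) ≈ -7255.8 + 2.1899*I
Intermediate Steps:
d = -20 (d = 5*(-4) = -20)
l(v) = √(-20 + v)
Q(U) = √2*√U (Q(U) = √(2*U) = √2*√U)
Q(l(-3)) - 1*7258 = √2*√(√(-20 - 3)) - 1*7258 = √2*√(√(-23)) - 7258 = √2*√(I*√23) - 7258 = √2*(23^(¼)*√I) - 7258 = √2*23^(¼)*√I - 7258 = -7258 + √2*23^(¼)*√I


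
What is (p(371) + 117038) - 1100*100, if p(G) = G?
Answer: 7409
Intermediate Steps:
(p(371) + 117038) - 1100*100 = (371 + 117038) - 1100*100 = 117409 - 110000 = 7409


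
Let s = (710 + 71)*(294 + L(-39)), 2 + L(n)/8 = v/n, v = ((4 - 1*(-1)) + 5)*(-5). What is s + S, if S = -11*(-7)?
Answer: 8783005/39 ≈ 2.2521e+5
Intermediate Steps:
v = -50 (v = ((4 + 1) + 5)*(-5) = (5 + 5)*(-5) = 10*(-5) = -50)
L(n) = -16 - 400/n (L(n) = -16 + 8*(-50/n) = -16 - 400/n)
S = 77
s = 8780002/39 (s = (710 + 71)*(294 + (-16 - 400/(-39))) = 781*(294 + (-16 - 400*(-1/39))) = 781*(294 + (-16 + 400/39)) = 781*(294 - 224/39) = 781*(11242/39) = 8780002/39 ≈ 2.2513e+5)
s + S = 8780002/39 + 77 = 8783005/39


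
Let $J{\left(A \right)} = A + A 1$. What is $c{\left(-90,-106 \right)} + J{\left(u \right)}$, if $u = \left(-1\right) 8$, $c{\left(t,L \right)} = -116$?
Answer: $-132$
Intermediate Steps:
$u = -8$
$J{\left(A \right)} = 2 A$ ($J{\left(A \right)} = A + A = 2 A$)
$c{\left(-90,-106 \right)} + J{\left(u \right)} = -116 + 2 \left(-8\right) = -116 - 16 = -132$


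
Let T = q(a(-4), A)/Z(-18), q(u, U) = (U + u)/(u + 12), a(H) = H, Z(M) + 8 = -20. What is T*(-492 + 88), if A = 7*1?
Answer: 303/56 ≈ 5.4107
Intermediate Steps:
A = 7
Z(M) = -28 (Z(M) = -8 - 20 = -28)
q(u, U) = (U + u)/(12 + u)
T = -3/224 (T = ((7 - 4)/(12 - 4))/(-28) = (3/8)*(-1/28) = -3/224 ≈ -0.013393)
T*(-492 + 88) = -3*(-492 + 88)/224 = -3/224*(-404) = 303/56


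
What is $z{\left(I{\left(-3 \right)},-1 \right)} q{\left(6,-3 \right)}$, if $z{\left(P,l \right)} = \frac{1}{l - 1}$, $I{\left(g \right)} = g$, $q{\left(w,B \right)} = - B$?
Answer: $- \frac{3}{2} \approx -1.5$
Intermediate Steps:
$z{\left(P,l \right)} = \frac{1}{-1 + l}$
$z{\left(I{\left(-3 \right)},-1 \right)} q{\left(6,-3 \right)} = \frac{\left(-1\right) \left(-3\right)}{-1 - 1} = \frac{1}{-2} \cdot 3 = \left(- \frac{1}{2}\right) 3 = - \frac{3}{2}$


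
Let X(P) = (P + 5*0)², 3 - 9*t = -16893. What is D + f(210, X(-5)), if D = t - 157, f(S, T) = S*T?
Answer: 20911/3 ≈ 6970.3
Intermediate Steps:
t = 5632/3 (t = ⅓ - ⅑*(-16893) = ⅓ + 1877 = 5632/3 ≈ 1877.3)
X(P) = P² (X(P) = (P + 0)² = P²)
D = 5161/3 (D = 5632/3 - 157 = 5161/3 ≈ 1720.3)
D + f(210, X(-5)) = 5161/3 + 210*(-5)² = 5161/3 + 210*25 = 5161/3 + 5250 = 20911/3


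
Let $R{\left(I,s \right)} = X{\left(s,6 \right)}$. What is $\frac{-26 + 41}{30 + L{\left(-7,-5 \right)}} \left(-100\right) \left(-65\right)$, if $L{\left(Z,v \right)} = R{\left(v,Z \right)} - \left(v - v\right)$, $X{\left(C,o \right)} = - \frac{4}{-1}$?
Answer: $\frac{48750}{17} \approx 2867.6$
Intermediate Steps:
$X{\left(C,o \right)} = 4$ ($X{\left(C,o \right)} = - 4 \left(-1\right) = \left(-1\right) \left(-4\right) = 4$)
$R{\left(I,s \right)} = 4$
$L{\left(Z,v \right)} = 4$ ($L{\left(Z,v \right)} = 4 - \left(v - v\right) = 4 - 0 = 4 + 0 = 4$)
$\frac{-26 + 41}{30 + L{\left(-7,-5 \right)}} \left(-100\right) \left(-65\right) = \frac{-26 + 41}{30 + 4} \left(-100\right) \left(-65\right) = \frac{15}{34} \left(-100\right) \left(-65\right) = \left(- \frac{750}{17}\right) \left(-65\right) = \frac{48750}{17}$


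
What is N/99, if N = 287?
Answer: 287/99 ≈ 2.8990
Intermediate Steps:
N/99 = 287/99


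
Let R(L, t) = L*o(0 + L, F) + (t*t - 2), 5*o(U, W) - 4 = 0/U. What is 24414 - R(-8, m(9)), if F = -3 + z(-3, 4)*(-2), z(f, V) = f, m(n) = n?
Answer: 121707/5 ≈ 24341.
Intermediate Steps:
F = 3 (F = -3 - 3*(-2) = -3 + 6 = 3)
o(U, W) = ⅘ (o(U, W) = ⅘ + (0/U)/5 = ⅘ + (⅕)*0 = ⅘ + 0 = ⅘)
R(L, t) = -2 + t² + 4*L/5 (R(L, t) = L*(⅘) + (t*t - 2) = 4*L/5 + (t² - 2) = 4*L/5 + (-2 + t²) = -2 + t² + 4*L/5)
24414 - R(-8, m(9)) = 24414 - (-2 + 9² + (⅘)*(-8)) = 24414 - (-2 + 81 - 32/5) = 24414 - 1*363/5 = 24414 - 363/5 = 121707/5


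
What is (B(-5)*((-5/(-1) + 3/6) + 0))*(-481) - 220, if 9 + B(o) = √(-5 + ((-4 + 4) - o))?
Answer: 47179/2 ≈ 23590.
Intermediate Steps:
B(o) = -9 + √(-5 - o) (B(o) = -9 + √(-5 + ((-4 + 4) - o)) = -9 + √(-5 + (0 - o)) = -9 + √(-5 - o))
(B(-5)*((-5/(-1) + 3/6) + 0))*(-481) - 220 = ((-9 + √(-5 - 1*(-5)))*((-5/(-1) + 3/6) + 0))*(-481) - 220 = ((-9 + √(-5 + 5))*((-5*(-1) + 3*(⅙)) + 0))*(-481) - 220 = ((-9 + √0)*((5 + ½) + 0))*(-481) - 220 = ((-9 + 0)*(11/2 + 0))*(-481) - 220 = -9*11/2*(-481) - 220 = -99/2*(-481) - 220 = 47619/2 - 220 = 47179/2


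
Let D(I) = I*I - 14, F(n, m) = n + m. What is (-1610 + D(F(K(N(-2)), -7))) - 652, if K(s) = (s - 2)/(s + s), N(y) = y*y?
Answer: -35687/16 ≈ -2230.4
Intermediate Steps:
N(y) = y²
K(s) = (-2 + s)/(2*s) (K(s) = (-2 + s)/((2*s)) = (-2 + s)*(1/(2*s)) = (-2 + s)/(2*s))
F(n, m) = m + n
D(I) = -14 + I² (D(I) = I² - 14 = -14 + I²)
(-1610 + D(F(K(N(-2)), -7))) - 652 = (-1610 + (-14 + (-7 + (-2 + (-2)²)/(2*((-2)²)))²)) - 652 = (-1610 + (-14 + (-7 + (½)*(-2 + 4)/4)²)) - 652 = (-1610 + (-14 + (-7 + (½)*(¼)*2)²)) - 652 = (-1610 + (-14 + (-7 + ¼)²)) - 652 = (-1610 + (-14 + (-27/4)²)) - 652 = (-1610 + (-14 + 729/16)) - 652 = (-1610 + 505/16) - 652 = -25255/16 - 652 = -35687/16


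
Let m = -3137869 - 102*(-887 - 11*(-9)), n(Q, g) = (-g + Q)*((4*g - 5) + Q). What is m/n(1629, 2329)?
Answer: 3057493/7658000 ≈ 0.39925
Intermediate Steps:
n(Q, g) = (Q - g)*(-5 + Q + 4*g) (n(Q, g) = (Q - g)*((-5 + 4*g) + Q) = (Q - g)*(-5 + Q + 4*g))
m = -3057493 (m = -3137869 - 102*(-887 + 99) = -3137869 - 102*(-788) = -3137869 - 1*(-80376) = -3137869 + 80376 = -3057493)
m/n(1629, 2329) = -3057493/(1629² - 5*1629 - 4*2329² + 5*2329 + 3*1629*2329) = -3057493/(2653641 - 8145 - 4*5424241 + 11645 + 11381823) = -3057493/(2653641 - 8145 - 21696964 + 11645 + 11381823) = -3057493/(-7658000) = -3057493*(-1/7658000) = 3057493/7658000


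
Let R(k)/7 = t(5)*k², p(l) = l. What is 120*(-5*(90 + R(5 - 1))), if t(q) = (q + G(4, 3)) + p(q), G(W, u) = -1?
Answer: -658800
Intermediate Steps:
t(q) = -1 + 2*q (t(q) = (q - 1) + q = (-1 + q) + q = -1 + 2*q)
R(k) = 63*k² (R(k) = 7*((-1 + 2*5)*k²) = 7*((-1 + 10)*k²) = 7*(9*k²) = 63*k²)
120*(-5*(90 + R(5 - 1))) = 120*(-5*(90 + 63*(5 - 1)²)) = 120*(-5*(90 + 63*4²)) = 120*(-5*(90 + 63*16)) = 120*(-5*(90 + 1008)) = 120*(-5*1098) = 120*(-5490) = -658800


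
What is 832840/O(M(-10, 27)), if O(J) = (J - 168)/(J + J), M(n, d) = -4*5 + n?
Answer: 8328400/33 ≈ 2.5238e+5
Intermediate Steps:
M(n, d) = -20 + n
O(J) = (-168 + J)/(2*J) (O(J) = (-168 + J)/((2*J)) = (-168 + J)*(1/(2*J)) = (-168 + J)/(2*J))
832840/O(M(-10, 27)) = 832840/(((-168 + (-20 - 10))/(2*(-20 - 10)))) = 832840/(((½)*(-168 - 30)/(-30))) = 832840/(((½)*(-1/30)*(-198))) = 832840/(33/10) = 832840*(10/33) = 8328400/33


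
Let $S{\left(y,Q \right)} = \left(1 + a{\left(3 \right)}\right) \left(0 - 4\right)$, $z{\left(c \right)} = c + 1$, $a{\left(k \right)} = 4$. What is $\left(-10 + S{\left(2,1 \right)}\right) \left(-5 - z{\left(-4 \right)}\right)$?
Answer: $60$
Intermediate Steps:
$z{\left(c \right)} = 1 + c$
$S{\left(y,Q \right)} = -20$ ($S{\left(y,Q \right)} = \left(1 + 4\right) \left(0 - 4\right) = 5 \left(-4\right) = -20$)
$\left(-10 + S{\left(2,1 \right)}\right) \left(-5 - z{\left(-4 \right)}\right) = \left(-10 - 20\right) \left(-5 - \left(1 - 4\right)\right) = - 30 \left(-5 - -3\right) = - 30 \left(-5 + 3\right) = \left(-30\right) \left(-2\right) = 60$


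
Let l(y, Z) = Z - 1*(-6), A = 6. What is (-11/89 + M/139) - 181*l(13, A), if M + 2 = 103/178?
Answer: -53742935/24742 ≈ -2172.1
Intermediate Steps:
M = -253/178 (M = -2 + 103/178 = -253/178 ≈ -1.4213)
l(y, Z) = 6 + Z (l(y, Z) = Z + 6 = 6 + Z)
(-11/89 + M/139) - 181*l(13, A) = (-11/89 - 253/178/139) - 181*(6 + 6) = (-11*1/89 - 253/178*1/139) - 181*12 = (-11/89 - 253/24742) - 2172 = -3311/24742 - 2172 = -53742935/24742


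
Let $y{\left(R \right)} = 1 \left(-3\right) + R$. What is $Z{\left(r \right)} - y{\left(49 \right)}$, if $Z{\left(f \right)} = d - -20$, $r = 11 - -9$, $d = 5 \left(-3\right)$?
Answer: $-41$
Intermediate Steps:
$d = -15$
$y{\left(R \right)} = -3 + R$
$r = 20$ ($r = 11 + 9 = 20$)
$Z{\left(f \right)} = 5$ ($Z{\left(f \right)} = -15 - -20 = -15 + 20 = 5$)
$Z{\left(r \right)} - y{\left(49 \right)} = 5 - \left(-3 + 49\right) = 5 - 46 = -41$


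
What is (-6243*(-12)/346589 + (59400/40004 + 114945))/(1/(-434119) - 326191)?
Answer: -172967101451845910349/490838895743675899970 ≈ -0.35239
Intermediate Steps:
(-6243*(-12)/346589 + (59400/40004 + 114945))/(1/(-434119) - 326191) = (74916*(1/346589) + (59400*(1/40004) + 114945))/(-1/434119 - 326191) = (74916/346589 + (14850/10001 + 114945))/(-141605710730/434119) = (74916/346589 + 1149579795/10001)*(-434119/141605710730) = (398432460804171/3466236589)*(-434119/141605710730) = -172967101451845910349/490838895743675899970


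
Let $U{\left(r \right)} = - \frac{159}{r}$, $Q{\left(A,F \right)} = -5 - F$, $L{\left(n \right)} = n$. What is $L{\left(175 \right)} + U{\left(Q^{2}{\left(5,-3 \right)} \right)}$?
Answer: $\frac{541}{4} \approx 135.25$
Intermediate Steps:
$L{\left(175 \right)} + U{\left(Q^{2}{\left(5,-3 \right)} \right)} = 175 - \frac{159}{\left(-5 - -3\right)^{2}} = 175 - \frac{159}{\left(-5 + 3\right)^{2}} = 175 - \frac{159}{\left(-2\right)^{2}} = 175 - \frac{159}{4} = \frac{541}{4}$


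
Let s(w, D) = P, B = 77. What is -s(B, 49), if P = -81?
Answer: 81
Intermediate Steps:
s(w, D) = -81
-s(B, 49) = -1*(-81) = 81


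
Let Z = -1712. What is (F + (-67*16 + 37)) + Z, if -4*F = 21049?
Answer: -32037/4 ≈ -8009.3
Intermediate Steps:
F = -21049/4 (F = -¼*21049 = -21049/4 ≈ -5262.3)
(F + (-67*16 + 37)) + Z = (-21049/4 + (-67*16 + 37)) - 1712 = (-21049/4 + (-1072 + 37)) - 1712 = (-21049/4 - 1035) - 1712 = -25189/4 - 1712 = -32037/4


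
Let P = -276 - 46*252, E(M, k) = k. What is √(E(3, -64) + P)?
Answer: 2*I*√2983 ≈ 109.23*I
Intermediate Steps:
P = -11868 (P = -276 - 11592 = -11868)
√(E(3, -64) + P) = √(-64 - 11868) = √(-11932) = 2*I*√2983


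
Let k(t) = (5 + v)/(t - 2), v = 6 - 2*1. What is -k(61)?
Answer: -9/59 ≈ -0.15254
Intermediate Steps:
v = 4 (v = 6 - 2 = 4)
k(t) = 9/(-2 + t) (k(t) = (5 + 4)/(t - 2) = 9/(-2 + t))
-k(61) = -9/(-2 + 61) = -9/59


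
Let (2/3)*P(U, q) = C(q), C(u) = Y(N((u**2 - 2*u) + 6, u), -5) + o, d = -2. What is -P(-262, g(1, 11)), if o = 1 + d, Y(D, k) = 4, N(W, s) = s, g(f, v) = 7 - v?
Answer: -9/2 ≈ -4.5000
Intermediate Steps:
o = -1 (o = 1 - 2 = -1)
C(u) = 3 (C(u) = 4 - 1 = 3)
P(U, q) = 9/2 (P(U, q) = (3/2)*3 = 9/2)
-P(-262, g(1, 11)) = -1*9/2 = -9/2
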